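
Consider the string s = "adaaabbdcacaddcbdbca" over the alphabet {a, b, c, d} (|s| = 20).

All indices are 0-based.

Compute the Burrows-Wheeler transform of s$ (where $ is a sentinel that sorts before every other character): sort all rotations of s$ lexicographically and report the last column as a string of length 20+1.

rank  rotation               last
    0  $adaaabbdcacaddcbdbca  a
    1  a$adaaabbdcacaddcbdbc  c
    2  aaabbdcacaddcbdbca$ad  d
    3  aabbdcacaddcbdbca$ada  a
    4  abbdcacaddcbdbca$adaa  a
    5  acaddcbdbca$adaaabbdc  c
    6  adaaabbdcacaddcbdbca$  $
    7  addcbdbca$adaaabbdcac  c
    8  bbdcacaddcbdbca$adaaa  a
    9  bca$adaaabbdcacaddcbd  d
   10  bdbca$adaaabbdcacaddc  c
   11  bdcacaddcbdbca$adaaab  b
   12  ca$adaaabbdcacaddcbdb  b
   13  cacaddcbdbca$adaaabbd  d
   14  caddcbdbca$adaaabbdca  a
   15  cbdbca$adaaabbdcacadd  d
   16  daaabbdcacaddcbdbca$a  a
   17  dbca$adaaabbdcacaddcb  b
   18  dcacaddcbdbca$adaaabb  b
   19  dcbdbca$adaaabbdcacad  d
   20  ddcbdbca$adaaabbdcaca  a

acdaac$cadcbbdadabbda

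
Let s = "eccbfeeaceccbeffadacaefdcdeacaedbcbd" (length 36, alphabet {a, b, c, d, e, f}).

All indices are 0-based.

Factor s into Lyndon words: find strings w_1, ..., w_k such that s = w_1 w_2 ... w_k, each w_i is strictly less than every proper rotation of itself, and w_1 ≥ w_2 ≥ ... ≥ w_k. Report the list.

["e", "c", "c", "bfee", "aceccbeffad", "acaefdcde", "acaedbcbd"]

emit factor 1: 'e' (i=0, period=1)
emit factor 2: 'c' (i=1, period=1)
emit factor 3: 'c' (i=2, period=1)
emit factor 4: 'bfee' (i=3, period=4)
emit factor 5: 'aceccbeffad' (i=7, period=11)
emit factor 6: 'acaefdcde' (i=18, period=9)
emit factor 7: 'acaedbcbd' (i=27, period=9)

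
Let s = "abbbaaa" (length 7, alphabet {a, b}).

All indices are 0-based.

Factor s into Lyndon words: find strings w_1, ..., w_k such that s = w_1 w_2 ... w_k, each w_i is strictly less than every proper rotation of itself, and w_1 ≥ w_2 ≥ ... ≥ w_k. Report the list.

["abbb", "a", "a", "a"]

emit factor 1: 'abbb' (i=0, period=4)
emit factor 2: 'a' (i=4, period=1)
emit factor 3: 'a' (i=5, period=1)
emit factor 4: 'a' (i=6, period=1)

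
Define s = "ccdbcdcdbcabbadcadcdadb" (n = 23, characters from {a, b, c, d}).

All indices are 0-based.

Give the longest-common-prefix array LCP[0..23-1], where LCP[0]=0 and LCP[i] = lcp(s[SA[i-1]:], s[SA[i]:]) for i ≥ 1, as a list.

[0, 1, 2, 3, 0, 1, 1, 1, 2, 0, 2, 1, 1, 2, 4, 2, 0, 1, 2, 3, 1, 2, 3]

rank→(start, suffix):
  0 → (10, 'abbadcadcdadb')
  1 → (20, 'adb')
  2 → (13, 'adcadcdadb')
  3 → (16, 'adcdadb')
  4 → (22, 'b')
  5 → (12, 'badcadcdadb')
  6 → (11, 'bbadcadcdadb')
  7 → (8, 'bcabbadcadcdadb')
  8 → (3, 'bcdcdbcabbadcadcdadb')
  9 → (9, 'cabbadcadcdadb')
  10 → (15, 'cadcdadb')
  11 → (0, 'ccdbcdcdbcabbadcadcdadb')
  12 → (18, 'cdadb')
  13 → (6, 'cdbcabbadcadcdadb')
  14 → (1, 'cdbcdcdbcabbadcadcdadb')
  15 → (4, 'cdcdbcabbadcadcdadb')
  16 → (19, 'dadb')
  17 → (21, 'db')
  18 → (7, 'dbcabbadcadcdadb')
  19 → (2, 'dbcdcdbcabbadcadcdadb')
  20 → (14, 'dcadcdadb')
  21 → (17, 'dcdadb')
  22 → (5, 'dcdbcabbadcadcdadb')

SA = [10, 20, 13, 16, 22, 12, 11, 8, 3, 9, 15, 0, 18, 6, 1, 4, 19, 21, 7, 2, 14, 17, 5]
rank  pair      lcp
   1  s[10:],s[20:]  1  'a'
   2  s[20:],s[13:]  2  'ad'
   3  s[13:],s[16:]  3  'adc'
   4  s[16:],s[22:]  0  ''
   5  s[22:],s[12:]  1  'b'
   6  s[12:],s[11:]  1  'b'
   7  s[11:],s[8:]  1  'b'
   8  s[8:],s[3:]  2  'bc'
   9  s[3:],s[9:]  0  ''
  10  s[9:],s[15:]  2  'ca'
  11  s[15:],s[0:]  1  'c'
  12  s[0:],s[18:]  1  'c'
  13  s[18:],s[6:]  2  'cd'
  14  s[6:],s[1:]  4  'cdbc'
  15  s[1:],s[4:]  2  'cd'
  16  s[4:],s[19:]  0  ''
  17  s[19:],s[21:]  1  'd'
  18  s[21:],s[7:]  2  'db'
  19  s[7:],s[2:]  3  'dbc'
  20  s[2:],s[14:]  1  'd'
  21  s[14:],s[17:]  2  'dc'
  22  s[17:],s[5:]  3  'dcd'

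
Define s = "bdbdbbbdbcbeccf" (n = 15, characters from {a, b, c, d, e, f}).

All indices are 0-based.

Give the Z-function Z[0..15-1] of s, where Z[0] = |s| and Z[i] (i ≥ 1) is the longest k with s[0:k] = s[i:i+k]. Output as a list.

Z[0]=15
i=1: outside box; Z[1]=0
i=2: outside box; Z[2]=3 grow→box=[2,5)
i=3: min(r-i=2, Z[1]=0)=0; Z[3]=0
i=4: min(r-i=1, Z[2]=3)=1; Z[4]=1
i=5: outside box; Z[5]=1 grow→box=[5,6)
i=6: outside box; Z[6]=3 grow→box=[6,9)
i=7: min(r-i=2, Z[1]=0)=0; Z[7]=0
i=8: min(r-i=1, Z[2]=3)=1; Z[8]=1
i=9: outside box; Z[9]=0
i=10: outside box; Z[10]=1 grow→box=[10,11)
i=11: outside box; Z[11]=0
i=12: outside box; Z[12]=0
i=13: outside box; Z[13]=0
i=14: outside box; Z[14]=0

[15, 0, 3, 0, 1, 1, 3, 0, 1, 0, 1, 0, 0, 0, 0]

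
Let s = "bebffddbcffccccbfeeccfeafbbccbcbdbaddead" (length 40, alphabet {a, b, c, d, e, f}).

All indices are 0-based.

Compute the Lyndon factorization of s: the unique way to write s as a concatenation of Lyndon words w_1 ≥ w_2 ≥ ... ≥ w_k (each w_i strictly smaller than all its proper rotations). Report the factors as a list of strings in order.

["bebffdd", "bcffccccbfeeccfe", "afbbccbcbdb", "adde", "ad"]

emit factor 1: 'bebffdd' (i=0, period=7)
emit factor 2: 'bcffccccbfeeccfe' (i=7, period=16)
emit factor 3: 'afbbccbcbdb' (i=23, period=11)
emit factor 4: 'adde' (i=34, period=4)
emit factor 5: 'ad' (i=38, period=2)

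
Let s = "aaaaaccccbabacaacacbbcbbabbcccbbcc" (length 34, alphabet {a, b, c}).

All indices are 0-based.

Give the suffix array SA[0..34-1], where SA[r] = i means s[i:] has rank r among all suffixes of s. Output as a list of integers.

[0, 1, 2, 14, 3, 10, 24, 12, 15, 17, 4, 9, 23, 11, 22, 19, 30, 25, 20, 31, 26, 33, 13, 16, 8, 21, 18, 29, 32, 7, 28, 6, 27, 5]

rank→(start, suffix):
  0 → (0, 'aaaaaccccbabacaacacbbcbbabbcccbbcc')
  1 → (1, 'aaaaccccbabacaacacbbcbbabbcccbbcc')
  2 → (2, 'aaaccccbabacaacacbbcbbabbcccbbcc')
  3 → (14, 'aacacbbcbbabbcccbbcc')
  4 → (3, 'aaccccbabacaacacbbcbbabbcccbbcc')
  5 → (10, 'abacaacacbbcbbabbcccbbcc')
  6 → (24, 'abbcccbbcc')
  7 → (12, 'acaacacbbcbbabbcccbbcc')
  8 → (15, 'acacbbcbbabbcccbbcc')
  9 → (17, 'acbbcbbabbcccbbcc')
  10 → (4, 'accccbabacaacacbbcbbabbcccbbcc')
  11 → (9, 'babacaacacbbcbbabbcccbbcc')
  12 → (23, 'babbcccbbcc')
  13 → (11, 'bacaacacbbcbbabbcccbbcc')
  14 → (22, 'bbabbcccbbcc')
  15 → (19, 'bbcbbabbcccbbcc')
  16 → (30, 'bbcc')
  17 → (25, 'bbcccbbcc')
  18 → (20, 'bcbbabbcccbbcc')
  19 → (31, 'bcc')
  20 → (26, 'bcccbbcc')
  21 → (33, 'c')
  22 → (13, 'caacacbbcbbabbcccbbcc')
  23 → (16, 'cacbbcbbabbcccbbcc')
  24 → (8, 'cbabacaacacbbcbbabbcccbbcc')
  25 → (21, 'cbbabbcccbbcc')
  26 → (18, 'cbbcbbabbcccbbcc')
  27 → (29, 'cbbcc')
  28 → (32, 'cc')
  29 → (7, 'ccbabacaacacbbcbbabbcccbbcc')
  30 → (28, 'ccbbcc')
  31 → (6, 'cccbabacaacacbbcbbabbcccbbcc')
  32 → (27, 'cccbbcc')
  33 → (5, 'ccccbabacaacacbbcbbabbcccbbcc')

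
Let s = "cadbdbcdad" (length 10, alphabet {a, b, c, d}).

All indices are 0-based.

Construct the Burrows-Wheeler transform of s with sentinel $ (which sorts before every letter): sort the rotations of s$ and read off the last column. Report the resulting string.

rank  rotation     last
    0  $cadbdbcdad  d
    1  ad$cadbdbcd  d
    2  adbdbcdad$c  c
    3  bcdad$cadbd  d
    4  bdbcdad$cad  d
    5  cadbdbcdad$  $
    6  cdad$cadbdb  b
    7  d$cadbdbcda  a
    8  dad$cadbdbc  c
    9  dbcdad$cadb  b
   10  dbdbcdad$ca  a

ddcdd$bacba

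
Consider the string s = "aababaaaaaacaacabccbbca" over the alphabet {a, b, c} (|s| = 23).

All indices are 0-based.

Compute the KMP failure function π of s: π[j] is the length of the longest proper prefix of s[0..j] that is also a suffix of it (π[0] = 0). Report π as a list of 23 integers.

[0, 1, 0, 1, 0, 1, 2, 2, 2, 2, 2, 0, 1, 2, 0, 1, 0, 0, 0, 0, 0, 0, 1]

π[0] = 0
j=1 s[j]='a': π[1]=1 (border 'a')
j=2 s[j]='b': k: 1→0; π[2]=0 (border '')
j=3 s[j]='a': π[3]=1 (border 'a')
j=4 s[j]='b': k: 1→0; π[4]=0 (border '')
j=5 s[j]='a': π[5]=1 (border 'a')
j=6 s[j]='a': π[6]=2 (border 'aa')
j=7 s[j]='a': k: 2→1; π[7]=2 (border 'aa')
j=8 s[j]='a': k: 2→1; π[8]=2 (border 'aa')
j=9 s[j]='a': k: 2→1; π[9]=2 (border 'aa')
j=10 s[j]='a': k: 2→1; π[10]=2 (border 'aa')
j=11 s[j]='c': k: 2→1→0; π[11]=0 (border '')
j=12 s[j]='a': π[12]=1 (border 'a')
j=13 s[j]='a': π[13]=2 (border 'aa')
j=14 s[j]='c': k: 2→1→0; π[14]=0 (border '')
j=15 s[j]='a': π[15]=1 (border 'a')
j=16 s[j]='b': k: 1→0; π[16]=0 (border '')
j=17 s[j]='c': π[17]=0 (border '')
j=18 s[j]='c': π[18]=0 (border '')
j=19 s[j]='b': π[19]=0 (border '')
j=20 s[j]='b': π[20]=0 (border '')
j=21 s[j]='c': π[21]=0 (border '')
j=22 s[j]='a': π[22]=1 (border 'a')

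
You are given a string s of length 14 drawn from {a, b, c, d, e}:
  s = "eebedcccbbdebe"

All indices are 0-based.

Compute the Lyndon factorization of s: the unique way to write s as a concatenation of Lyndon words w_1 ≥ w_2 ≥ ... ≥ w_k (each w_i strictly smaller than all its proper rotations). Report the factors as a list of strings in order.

emit factor 1: 'e' (i=0, period=1)
emit factor 2: 'e' (i=1, period=1)
emit factor 3: 'bedccc' (i=2, period=6)
emit factor 4: 'bbdebe' (i=8, period=6)

["e", "e", "bedccc", "bbdebe"]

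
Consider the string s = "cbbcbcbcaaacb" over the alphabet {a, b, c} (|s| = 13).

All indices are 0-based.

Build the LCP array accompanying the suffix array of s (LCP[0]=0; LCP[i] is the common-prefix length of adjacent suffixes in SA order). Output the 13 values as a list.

[0, 2, 1, 0, 1, 1, 2, 4, 0, 1, 2, 2, 3]

rank | idx | suffix
   0 |   8 | aaacb
   1 |   9 | aacb
   2 |  10 | acb
   3 |  12 | b
   4 |   1 | bbcbcbcaaacb
   5 |   6 | bcaaacb
   6 |   4 | bcbcaaacb
   7 |   2 | bcbcbcaaacb
   8 |   7 | caaacb
   9 |  11 | cb
  10 |   0 | cbbcbcbcaaacb
  11 |   5 | cbcaaacb
  12 |   3 | cbcbcaaacb

SA = [8, 9, 10, 12, 1, 6, 4, 2, 7, 11, 0, 5, 3]
i: (SA[i-1],SA[i]) lcp shared
  1: (8,9) 2 'aa'
  2: (9,10) 1 'a'
  3: (10,12) 0 ''
  4: (12,1) 1 'b'
  5: (1,6) 1 'b'
  6: (6,4) 2 'bc'
  7: (4,2) 4 'bcbc'
  8: (2,7) 0 ''
  9: (7,11) 1 'c'
  10: (11,0) 2 'cb'
  11: (0,5) 2 'cb'
  12: (5,3) 3 'cbc'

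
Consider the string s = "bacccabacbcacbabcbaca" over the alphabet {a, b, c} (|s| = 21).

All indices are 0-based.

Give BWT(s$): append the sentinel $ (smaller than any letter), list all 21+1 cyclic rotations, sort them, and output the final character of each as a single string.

rank  rotation                last
    0  $bacccabacbcacbabcbaca  a
    1  a$bacccabacbcacbabcbac  c
    2  abacbcacbabcbaca$baccc  c
    3  abcbaca$bacccabacbcacb  b
    4  aca$bacccabacbcacbabcb  b
    5  acbabcbaca$bacccabacbc  c
    6  acbcacbabcbaca$bacccab  b
    7  acccabacbcacbabcbaca$b  b
    8  babcbaca$bacccabacbcac  c
    9  baca$bacccabacbcacbabc  c
   10  bacbcacbabcbaca$baccca  a
   11  bacccabacbcacbabcbaca$  $
   12  bcacbabcbaca$bacccabac  c
   13  bcbaca$bacccabacbcacba  a
   14  ca$bacccabacbcacbabcba  a
   15  cabacbcacbabcbaca$bacc  c
   16  cacbabcbaca$bacccabacb  b
   17  cbabcbaca$bacccabacbca  a
   18  cbaca$bacccabacbcacbab  b
   19  cbcacbabcbaca$bacccaba  a
   20  ccabacbcacbabcbaca$bac  c
   21  cccabacbcacbabcbaca$ba  a

accbbcbbcca$caacbabaca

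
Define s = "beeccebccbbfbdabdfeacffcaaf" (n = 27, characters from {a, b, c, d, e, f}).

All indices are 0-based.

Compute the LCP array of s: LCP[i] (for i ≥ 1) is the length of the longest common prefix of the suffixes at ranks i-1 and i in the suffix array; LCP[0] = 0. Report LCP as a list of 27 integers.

[0, 1, 1, 1, 0, 1, 1, 2, 1, 1, 0, 1, 1, 2, 1, 1, 0, 1, 0, 1, 1, 1, 0, 1, 1, 1, 1]

rank→(start, suffix):
  0 → (24, 'aaf')
  1 → (14, 'abdfeacffcaaf')
  2 → (19, 'acffcaaf')
  3 → (25, 'af')
  4 → (9, 'bbfbdabdfeacffcaaf')
  5 → (6, 'bccbbfbdabdfeacffcaaf')
  6 → (12, 'bdabdfeacffcaaf')
  7 → (15, 'bdfeacffcaaf')
  8 → (0, 'beeccebccbbfbdabdfeacffcaaf')
  9 → (10, 'bfbdabdfeacffcaaf')
  10 → (23, 'caaf')
  11 → (8, 'cbbfbdabdfeacffcaaf')
  12 → (7, 'ccbbfbdabdfeacffcaaf')
  13 → (3, 'ccebccbbfbdabdfeacffcaaf')
  14 → (4, 'cebccbbfbdabdfeacffcaaf')
  15 → (20, 'cffcaaf')
  16 → (13, 'dabdfeacffcaaf')
  17 → (16, 'dfeacffcaaf')
  18 → (18, 'eacffcaaf')
  19 → (5, 'ebccbbfbdabdfeacffcaaf')
  20 → (2, 'eccebccbbfbdabdfeacffcaaf')
  21 → (1, 'eeccebccbbfbdabdfeacffcaaf')
  22 → (26, 'f')
  23 → (11, 'fbdabdfeacffcaaf')
  24 → (22, 'fcaaf')
  25 → (17, 'feacffcaaf')
  26 → (21, 'ffcaaf')

SA = [24, 14, 19, 25, 9, 6, 12, 15, 0, 10, 23, 8, 7, 3, 4, 20, 13, 16, 18, 5, 2, 1, 26, 11, 22, 17, 21]
rank  pair      lcp
   1  s[24:],s[14:]  1  'a'
   2  s[14:],s[19:]  1  'a'
   3  s[19:],s[25:]  1  'a'
   4  s[25:],s[9:]  0  ''
   5  s[9:],s[6:]  1  'b'
   6  s[6:],s[12:]  1  'b'
   7  s[12:],s[15:]  2  'bd'
   8  s[15:],s[0:]  1  'b'
   9  s[0:],s[10:]  1  'b'
  10  s[10:],s[23:]  0  ''
  11  s[23:],s[8:]  1  'c'
  12  s[8:],s[7:]  1  'c'
  13  s[7:],s[3:]  2  'cc'
  14  s[3:],s[4:]  1  'c'
  15  s[4:],s[20:]  1  'c'
  16  s[20:],s[13:]  0  ''
  17  s[13:],s[16:]  1  'd'
  18  s[16:],s[18:]  0  ''
  19  s[18:],s[5:]  1  'e'
  20  s[5:],s[2:]  1  'e'
  21  s[2:],s[1:]  1  'e'
  22  s[1:],s[26:]  0  ''
  23  s[26:],s[11:]  1  'f'
  24  s[11:],s[22:]  1  'f'
  25  s[22:],s[17:]  1  'f'
  26  s[17:],s[21:]  1  'f'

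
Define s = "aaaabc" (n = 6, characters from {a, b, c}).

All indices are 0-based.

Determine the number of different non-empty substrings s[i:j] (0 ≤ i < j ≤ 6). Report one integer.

15

rank→(start, suffix):
  0 → (0, 'aaaabc')
  1 → (1, 'aaabc')
  2 → (2, 'aabc')
  3 → (3, 'abc')
  4 → (4, 'bc')
  5 → (5, 'c')

SA = [0, 1, 2, 3, 4, 5]
rank  pair      lcp
   1  s[0:],s[1:]  3  'aaa'
   2  s[1:],s[2:]  2  'aa'
   3  s[2:],s[3:]  1  'a'
   4  s[3:],s[4:]  0  ''
   5  s[4:],s[5:]  0  ''

n(n+1)/2 = 6·7/2 = 21
Σ LCP = 0 + 3 + 2 + 1 + 0 + 0 = 6
distinct = 21 − 6 = 15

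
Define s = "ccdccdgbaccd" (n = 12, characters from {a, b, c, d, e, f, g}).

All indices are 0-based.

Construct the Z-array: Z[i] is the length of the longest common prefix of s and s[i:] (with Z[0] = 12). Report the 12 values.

[12, 1, 0, 3, 1, 0, 0, 0, 0, 3, 1, 0]

Z[0]=12
i=1: fresh scan; Z[1]=1 scan→box=[1,2)
i=2: fresh scan; Z[2]=0
i=3: fresh scan; Z[3]=3 scan→box=[3,6)
i=4: min(r-i=2, Z[1]=1)=1; Z[4]=1
i=5: min(r-i=1, Z[2]=0)=0; Z[5]=0
i=6: fresh scan; Z[6]=0
i=7: fresh scan; Z[7]=0
i=8: fresh scan; Z[8]=0
i=9: fresh scan; Z[9]=3 scan→box=[9,12)
i=10: min(r-i=2, Z[1]=1)=1; Z[10]=1
i=11: min(r-i=1, Z[2]=0)=0; Z[11]=0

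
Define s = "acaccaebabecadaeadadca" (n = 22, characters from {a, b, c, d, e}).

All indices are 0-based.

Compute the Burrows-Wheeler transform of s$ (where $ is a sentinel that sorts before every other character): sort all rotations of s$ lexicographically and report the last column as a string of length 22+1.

acb$cecddceadaecaaaaaab

rank  rotation                 last
    0  $acaccaebabecadaeadadca  a
    1  a$acaccaebabecadaeadadc  c
    2  abecadaeadadca$acaccaeb  b
    3  acaccaebabecadaeadadca$  $
    4  accaebabecadaeadadca$ac  c
    5  adadca$acaccaebabecadae  e
    6  adaeadadca$acaccaebabec  c
    7  adca$acaccaebabecadaead  d
    8  aeadadca$acaccaebabecad  d
    9  aebabecadaeadadca$acacc  c
   10  babecadaeadadca$acaccae  e
   11  becadaeadadca$acaccaeba  a
   12  ca$acaccaebabecadaeadad  d
   13  caccaebabecadaeadadca$a  a
   14  cadaeadadca$acaccaebabe  e
   15  caebabecadaeadadca$acac  c
   16  ccaebabecadaeadadca$aca  a
   17  dadca$acaccaebabecadaea  a
   18  daeadadca$acaccaebabeca  a
   19  dca$acaccaebabecadaeada  a
   20  eadadca$acaccaebabecada  a
   21  ebabecadaeadadca$acacca  a
   22  ecadaeadadca$acaccaebab  b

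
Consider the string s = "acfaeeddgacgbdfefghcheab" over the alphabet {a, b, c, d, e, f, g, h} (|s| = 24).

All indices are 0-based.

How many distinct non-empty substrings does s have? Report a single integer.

283

rank | idx | suffix
   0 |  22 | ab
   1 |   0 | acfaeeddgacgbdfefghcheab
   2 |   9 | acgbdfefghcheab
   3 |   3 | aeeddgacgbdfefghcheab
   4 |  23 | b
   5 |  12 | bdfefghcheab
   6 |   1 | cfaeeddgacgbdfefghcheab
   7 |  10 | cgbdfefghcheab
   8 |  19 | cheab
   9 |   6 | ddgacgbdfefghcheab
  10 |  13 | dfefghcheab
  11 |   7 | dgacgbdfefghcheab
  12 |  21 | eab
  13 |   5 | eddgacgbdfefghcheab
  14 |   4 | eeddgacgbdfefghcheab
  15 |  15 | efghcheab
  16 |   2 | faeeddgacgbdfefghcheab
  17 |  14 | fefghcheab
  18 |  16 | fghcheab
  19 |   8 | gacgbdfefghcheab
  20 |  11 | gbdfefghcheab
  21 |  17 | ghcheab
  22 |  18 | hcheab
  23 |  20 | heab

SA = [22, 0, 9, 3, 23, 12, 1, 10, 19, 6, 13, 7, 21, 5, 4, 15, 2, 14, 16, 8, 11, 17, 18, 20]
i: (SA[i-1],SA[i]) lcp shared
  1: (22,0) 1 'a'
  2: (0,9) 2 'ac'
  3: (9,3) 1 'a'
  4: (3,23) 0 ''
  5: (23,12) 1 'b'
  6: (12,1) 0 ''
  7: (1,10) 1 'c'
  8: (10,19) 1 'c'
  9: (19,6) 0 ''
  10: (6,13) 1 'd'
  11: (13,7) 1 'd'
  12: (7,21) 0 ''
  13: (21,5) 1 'e'
  14: (5,4) 1 'e'
  15: (4,15) 1 'e'
  16: (15,2) 0 ''
  17: (2,14) 1 'f'
  18: (14,16) 1 'f'
  19: (16,8) 0 ''
  20: (8,11) 1 'g'
  21: (11,17) 1 'g'
  22: (17,18) 0 ''
  23: (18,20) 1 'h'

n(n+1)/2 = 24·25/2 = 300
Σ LCP = 0 + 1 + 2 + 1 + 0 + 1 + 0 + 1 + 1 + 0 + 1 + 1 + 0 + 1 + 1 + 1 + 0 + 1 + 1 + 0 + 1 + 1 + 0 + 1 = 17
distinct = 300 − 17 = 283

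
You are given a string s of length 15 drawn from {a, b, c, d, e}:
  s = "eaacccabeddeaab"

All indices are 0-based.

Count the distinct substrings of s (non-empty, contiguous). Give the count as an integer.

105

rank | idx | suffix
   0 |  12 | aab
   1 |   1 | aacccabeddeaab
   2 |  13 | ab
   3 |   6 | abeddeaab
   4 |   2 | acccabeddeaab
   5 |  14 | b
   6 |   7 | beddeaab
   7 |   5 | cabeddeaab
   8 |   4 | ccabeddeaab
   9 |   3 | cccabeddeaab
  10 |   9 | ddeaab
  11 |  10 | deaab
  12 |  11 | eaab
  13 |   0 | eaacccabeddeaab
  14 |   8 | eddeaab

SA = [12, 1, 13, 6, 2, 14, 7, 5, 4, 3, 9, 10, 11, 0, 8]
rank  pair      lcp
   1  s[12:],s[1:]  2  'aa'
   2  s[1:],s[13:]  1  'a'
   3  s[13:],s[6:]  2  'ab'
   4  s[6:],s[2:]  1  'a'
   5  s[2:],s[14:]  0  ''
   6  s[14:],s[7:]  1  'b'
   7  s[7:],s[5:]  0  ''
   8  s[5:],s[4:]  1  'c'
   9  s[4:],s[3:]  2  'cc'
  10  s[3:],s[9:]  0  ''
  11  s[9:],s[10:]  1  'd'
  12  s[10:],s[11:]  0  ''
  13  s[11:],s[0:]  3  'eaa'
  14  s[0:],s[8:]  1  'e'

n(n+1)/2 = 15·16/2 = 120
Σ LCP = 0 + 2 + 1 + 2 + 1 + 0 + 1 + 0 + 1 + 2 + 0 + 1 + 0 + 3 + 1 = 15
distinct = 120 − 15 = 105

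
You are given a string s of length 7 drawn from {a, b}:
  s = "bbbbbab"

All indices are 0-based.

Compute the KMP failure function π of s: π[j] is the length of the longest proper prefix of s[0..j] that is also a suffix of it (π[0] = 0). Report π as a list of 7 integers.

[0, 1, 2, 3, 4, 0, 1]

π[0] = 0
j=1 s[j]='b': π[1]=1 (border 'b')
j=2 s[j]='b': π[2]=2 (border 'bb')
j=3 s[j]='b': π[3]=3 (border 'bbb')
j=4 s[j]='b': π[4]=4 (border 'bbbb')
j=5 s[j]='a': k: 4→3→2→1→0; π[5]=0 (border '')
j=6 s[j]='b': π[6]=1 (border 'b')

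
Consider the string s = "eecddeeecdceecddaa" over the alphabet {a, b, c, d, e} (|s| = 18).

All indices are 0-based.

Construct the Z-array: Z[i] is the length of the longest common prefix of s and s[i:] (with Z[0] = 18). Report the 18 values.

[18, 1, 0, 0, 0, 2, 4, 1, 0, 0, 0, 5, 1, 0, 0, 0, 0, 0]

Z[0]=18
i=1: i≥r, start 0; Z[1]=1 scan→box=[1,2)
i=2: i≥r, start 0; Z[2]=0
i=3: i≥r, start 0; Z[3]=0
i=4: i≥r, start 0; Z[4]=0
i=5: i≥r, start 0; Z[5]=2 scan→box=[5,7)
i=6: min(r-i=1, Z[1]=1)=1; Z[6]=4 scan→box=[6,10)
i=7: min(r-i=3, Z[1]=1)=1; Z[7]=1
i=8: min(r-i=2, Z[2]=0)=0; Z[8]=0
i=9: min(r-i=1, Z[3]=0)=0; Z[9]=0
i=10: i≥r, start 0; Z[10]=0
i=11: i≥r, start 0; Z[11]=5 scan→box=[11,16)
i=12: min(r-i=4, Z[1]=1)=1; Z[12]=1
i=13: min(r-i=3, Z[2]=0)=0; Z[13]=0
i=14: min(r-i=2, Z[3]=0)=0; Z[14]=0
i=15: min(r-i=1, Z[4]=0)=0; Z[15]=0
i=16: i≥r, start 0; Z[16]=0
i=17: i≥r, start 0; Z[17]=0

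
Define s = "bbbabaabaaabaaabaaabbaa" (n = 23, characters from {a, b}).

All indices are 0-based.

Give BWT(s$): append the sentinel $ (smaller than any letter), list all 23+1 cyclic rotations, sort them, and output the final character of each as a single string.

aabbbbbaaaaaababaaaabab$

rank  rotation                  last
    0  $bbbabaabaaabaaabaaabbaa  a
    1  a$bbbabaabaaabaaabaaabba  a
    2  aa$bbbabaabaaabaaabaaabb  b
    3  aaabaaabaaabbaa$bbbabaab  b
    4  aaabaaabbaa$bbbabaabaaab  b
    5  aaabbaa$bbbabaabaaabaaab  b
    6  aabaaabaaabaaabbaa$bbbab  b
    7  aabaaabaaabbaa$bbbabaaba  a
    8  aabaaabbaa$bbbabaabaaaba  a
    9  aabbaa$bbbabaabaaabaaaba  a
   10  abaaabaaabaaabbaa$bbbaba  a
   11  abaaabaaabbaa$bbbabaabaa  a
   12  abaaabbaa$bbbabaabaaabaa  a
   13  abaabaaabaaabaaabbaa$bbb  b
   14  abbaa$bbbabaabaaabaaabaa  a
   15  baa$bbbabaabaaabaaabaaab  b
   16  baaabaaabaaabbaa$bbbabaa  a
   17  baaabaaabbaa$bbbabaabaaa  a
   18  baaabbaa$bbbabaabaaabaaa  a
   19  baabaaabaaabaaabbaa$bbba  a
   20  babaabaaabaaabaaabbaa$bb  b
   21  bbaa$bbbabaabaaabaaabaaa  a
   22  bbabaabaaabaaabaaabbaa$b  b
   23  bbbabaabaaabaaabaaabbaa$  $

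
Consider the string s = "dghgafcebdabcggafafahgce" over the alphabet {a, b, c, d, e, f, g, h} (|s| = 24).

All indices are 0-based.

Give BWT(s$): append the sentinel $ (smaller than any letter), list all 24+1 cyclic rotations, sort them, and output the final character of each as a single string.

rank  rotation                   last
    0  $dghgafcebdabcggafafahgce  e
    1  abcggafafahgce$dghgafcebd  d
    2  afafahgce$dghgafcebdabcgg  g
    3  afahgce$dghgafcebdabcggaf  f
    4  afcebdabcggafafahgce$dghg  g
    5  ahgce$dghgafcebdabcggafaf  f
    6  bcggafafahgce$dghgafcebda  a
    7  bdabcggafafahgce$dghgafce  e
    8  ce$dghgafcebdabcggafafahg  g
    9  cebdabcggafafahgce$dghgaf  f
   10  cggafafahgce$dghgafcebdab  b
   11  dabcggafafahgce$dghgafceb  b
   12  dghgafcebdabcggafafahgce$  $
   13  e$dghgafcebdabcggafafahgc  c
   14  ebdabcggafafahgce$dghgafc  c
   15  fafahgce$dghgafcebdabcgga  a
   16  fahgce$dghgafcebdabcggafa  a
   17  fcebdabcggafafahgce$dghga  a
   18  gafafahgce$dghgafcebdabcg  g
   19  gafcebdabcggafafahgce$dgh  h
   20  gce$dghgafcebdabcggafafah  h
   21  ggafafahgce$dghgafcebdabc  c
   22  ghgafcebdabcggafafahgce$d  d
   23  hgafcebdabcggafafahgce$dg  g
   24  hgce$dghgafcebdabcggafafa  a

edgfgfaegfbb$ccaaaghhcdga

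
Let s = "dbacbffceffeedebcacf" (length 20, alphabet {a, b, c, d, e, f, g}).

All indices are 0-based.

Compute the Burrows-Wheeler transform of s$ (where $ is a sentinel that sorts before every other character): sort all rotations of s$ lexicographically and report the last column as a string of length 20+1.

fbcdecbafa$edefccffbe

rank  rotation               last
    0  $dbacbffceffeedebcacf  f
    1  acbffceffeedebcacf$db  b
    2  acf$dbacbffceffeedebc  c
    3  bacbffceffeedebcacf$d  d
    4  bcacf$dbacbffceffeede  e
    5  bffceffeedebcacf$dbac  c
    6  cacf$dbacbffceffeedeb  b
    7  cbffceffeedebcacf$dba  a
    8  ceffeedebcacf$dbacbff  f
    9  cf$dbacbffceffeedebca  a
   10  dbacbffceffeedebcacf$  $
   11  debcacf$dbacbffceffee  e
   12  ebcacf$dbacbffceffeed  d
   13  edebcacf$dbacbffceffe  e
   14  eedebcacf$dbacbffceff  f
   15  effeedebcacf$dbacbffc  c
   16  f$dbacbffceffeedebcac  c
   17  fceffeedebcacf$dbacbf  f
   18  feedebcacf$dbacbffcef  f
   19  ffceffeedebcacf$dbacb  b
   20  ffeedebcacf$dbacbffce  e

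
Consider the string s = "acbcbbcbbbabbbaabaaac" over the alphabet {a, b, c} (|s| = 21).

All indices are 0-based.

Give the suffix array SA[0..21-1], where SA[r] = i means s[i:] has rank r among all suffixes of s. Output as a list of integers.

[17, 14, 18, 15, 10, 19, 0, 16, 13, 9, 12, 8, 11, 7, 4, 5, 2, 20, 6, 3, 1]

sorted suffixes:
  #0 SA[0]=17  'aaac'
  #1 SA[1]=14  'aabaaac'
  #2 SA[2]=18  'aac'
  #3 SA[3]=15  'abaaac'
  #4 SA[4]=10  'abbbaabaaac'
  #5 SA[5]=19  'ac'
  #6 SA[6]=0  'acbcbbcbbbabbbaabaaac'
  #7 SA[7]=16  'baaac'
  #8 SA[8]=13  'baabaaac'
  #9 SA[9]=9  'babbbaabaaac'
  #10 SA[10]=12  'bbaabaaac'
  #11 SA[11]=8  'bbabbbaabaaac'
  #12 SA[12]=11  'bbbaabaaac'
  #13 SA[13]=7  'bbbabbbaabaaac'
  #14 SA[14]=4  'bbcbbbabbbaabaaac'
  #15 SA[15]=5  'bcbbbabbbaabaaac'
  #16 SA[16]=2  'bcbbcbbbabbbaabaaac'
  #17 SA[17]=20  'c'
  #18 SA[18]=6  'cbbbabbbaabaaac'
  #19 SA[19]=3  'cbbcbbbabbbaabaaac'
  #20 SA[20]=1  'cbcbbcbbbabbbaabaaac'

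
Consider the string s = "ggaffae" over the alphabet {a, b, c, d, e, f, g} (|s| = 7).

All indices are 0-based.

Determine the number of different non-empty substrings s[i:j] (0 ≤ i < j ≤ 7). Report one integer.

rank→(start, suffix):
  0 → (5, 'ae')
  1 → (2, 'affae')
  2 → (6, 'e')
  3 → (4, 'fae')
  4 → (3, 'ffae')
  5 → (1, 'gaffae')
  6 → (0, 'ggaffae')

SA = [5, 2, 6, 4, 3, 1, 0]
rank  pair      lcp
   1  s[5:],s[2:]  1  'a'
   2  s[2:],s[6:]  0  ''
   3  s[6:],s[4:]  0  ''
   4  s[4:],s[3:]  1  'f'
   5  s[3:],s[1:]  0  ''
   6  s[1:],s[0:]  1  'g'

n(n+1)/2 = 7·8/2 = 28
Σ LCP = 0 + 1 + 0 + 0 + 1 + 0 + 1 = 3
distinct = 28 − 3 = 25

25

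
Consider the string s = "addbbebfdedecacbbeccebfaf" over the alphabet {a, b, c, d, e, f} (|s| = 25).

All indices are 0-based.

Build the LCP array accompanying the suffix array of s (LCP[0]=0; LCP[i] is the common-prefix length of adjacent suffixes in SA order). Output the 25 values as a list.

sorted suffixes:
  #0 SA[0]=13  'acbbeccebfaf'
  #1 SA[1]=0  'addbbebfdedecacbbeccebfaf'
  #2 SA[2]=23  'af'
  #3 SA[3]=3  'bbebfdedecacbbeccebfaf'
  #4 SA[4]=15  'bbeccebfaf'
  #5 SA[5]=4  'bebfdedecacbbeccebfaf'
  #6 SA[6]=16  'beccebfaf'
  #7 SA[7]=21  'bfaf'
  #8 SA[8]=6  'bfdedecacbbeccebfaf'
  #9 SA[9]=12  'cacbbeccebfaf'
  #10 SA[10]=14  'cbbeccebfaf'
  #11 SA[11]=18  'ccebfaf'
  #12 SA[12]=19  'cebfaf'
  #13 SA[13]=2  'dbbebfdedecacbbeccebfaf'
  #14 SA[14]=1  'ddbbebfdedecacbbeccebfaf'
  #15 SA[15]=10  'decacbbeccebfaf'
  #16 SA[16]=8  'dedecacbbeccebfaf'
  #17 SA[17]=20  'ebfaf'
  #18 SA[18]=5  'ebfdedecacbbeccebfaf'
  #19 SA[19]=11  'ecacbbeccebfaf'
  #20 SA[20]=17  'eccebfaf'
  #21 SA[21]=9  'edecacbbeccebfaf'
  #22 SA[22]=24  'f'
  #23 SA[23]=22  'faf'
  #24 SA[24]=7  'fdedecacbbeccebfaf'

SA = [13, 0, 23, 3, 15, 4, 16, 21, 6, 12, 14, 18, 19, 2, 1, 10, 8, 20, 5, 11, 17, 9, 24, 22, 7]
i: (SA[i-1],SA[i]) lcp shared
  1: (13,0) 1 'a'
  2: (0,23) 1 'a'
  3: (23,3) 0 ''
  4: (3,15) 3 'bbe'
  5: (15,4) 1 'b'
  6: (4,16) 2 'be'
  7: (16,21) 1 'b'
  8: (21,6) 2 'bf'
  9: (6,12) 0 ''
  10: (12,14) 1 'c'
  11: (14,18) 1 'c'
  12: (18,19) 1 'c'
  13: (19,2) 0 ''
  14: (2,1) 1 'd'
  15: (1,10) 1 'd'
  16: (10,8) 2 'de'
  17: (8,20) 0 ''
  18: (20,5) 3 'ebf'
  19: (5,11) 1 'e'
  20: (11,17) 2 'ec'
  21: (17,9) 1 'e'
  22: (9,24) 0 ''
  23: (24,22) 1 'f'
  24: (22,7) 1 'f'

[0, 1, 1, 0, 3, 1, 2, 1, 2, 0, 1, 1, 1, 0, 1, 1, 2, 0, 3, 1, 2, 1, 0, 1, 1]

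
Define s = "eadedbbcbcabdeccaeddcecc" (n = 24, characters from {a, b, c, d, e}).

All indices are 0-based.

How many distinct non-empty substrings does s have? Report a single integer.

rank | idx | suffix
   0 |  10 | abdeccaeddcecc
   1 |   1 | adedbbcbcabdeccaeddcecc
   2 |  16 | aeddcecc
   3 |   5 | bbcbcabdeccaeddcecc
   4 |   8 | bcabdeccaeddcecc
   5 |   6 | bcbcabdeccaeddcecc
   6 |  11 | bdeccaeddcecc
   7 |  23 | c
   8 |   9 | cabdeccaeddcecc
   9 |  15 | caeddcecc
  10 |   7 | cbcabdeccaeddcecc
  11 |  22 | cc
  12 |  14 | ccaeddcecc
  13 |  20 | cecc
  14 |   4 | dbbcbcabdeccaeddcecc
  15 |  19 | dcecc
  16 |  18 | ddcecc
  17 |  12 | deccaeddcecc
  18 |   2 | dedbbcbcabdeccaeddcecc
  19 |   0 | eadedbbcbcabdeccaeddcecc
  20 |  21 | ecc
  21 |  13 | eccaeddcecc
  22 |   3 | edbbcbcabdeccaeddcecc
  23 |  17 | eddcecc

SA = [10, 1, 16, 5, 8, 6, 11, 23, 9, 15, 7, 22, 14, 20, 4, 19, 18, 12, 2, 0, 21, 13, 3, 17]
[i] adj suffixes → lcp
  [1] 10/1 → 1 ('a')
  [2] 1/16 → 1 ('a')
  [3] 16/5 → 0 ('')
  [4] 5/8 → 1 ('b')
  [5] 8/6 → 2 ('bc')
  [6] 6/11 → 1 ('b')
  [7] 11/23 → 0 ('')
  [8] 23/9 → 1 ('c')
  [9] 9/15 → 2 ('ca')
  [10] 15/7 → 1 ('c')
  [11] 7/22 → 1 ('c')
  [12] 22/14 → 2 ('cc')
  [13] 14/20 → 1 ('c')
  [14] 20/4 → 0 ('')
  [15] 4/19 → 1 ('d')
  [16] 19/18 → 1 ('d')
  [17] 18/12 → 1 ('d')
  [18] 12/2 → 2 ('de')
  [19] 2/0 → 0 ('')
  [20] 0/21 → 1 ('e')
  [21] 21/13 → 3 ('ecc')
  [22] 13/3 → 1 ('e')
  [23] 3/17 → 2 ('ed')

n(n+1)/2 = 24·25/2 = 300
Σ LCP = 0 + 1 + 1 + 0 + 1 + 2 + 1 + 0 + 1 + 2 + 1 + 1 + 2 + 1 + 0 + 1 + 1 + 1 + 2 + 0 + 1 + 3 + 1 + 2 = 26
distinct = 300 − 26 = 274

274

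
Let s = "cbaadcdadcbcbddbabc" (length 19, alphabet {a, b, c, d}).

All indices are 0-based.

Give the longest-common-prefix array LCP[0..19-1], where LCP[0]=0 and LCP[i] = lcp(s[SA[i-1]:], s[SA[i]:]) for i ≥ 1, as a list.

rank | idx | suffix
   0 |   2 | aadcdadcbcbddbabc
   1 |  16 | abc
   2 |   7 | adcbcbddbabc
   3 |   3 | adcdadcbcbddbabc
   4 |   1 | baadcdadcbcbddbabc
   5 |  15 | babc
   6 |  17 | bc
   7 |  10 | bcbddbabc
   8 |  12 | bddbabc
   9 |  18 | c
  10 |   0 | cbaadcdadcbcbddbabc
  11 |   9 | cbcbddbabc
  12 |  11 | cbddbabc
  13 |   5 | cdadcbcbddbabc
  14 |   6 | dadcbcbddbabc
  15 |  14 | dbabc
  16 |   8 | dcbcbddbabc
  17 |   4 | dcdadcbcbddbabc
  18 |  13 | ddbabc

SA = [2, 16, 7, 3, 1, 15, 17, 10, 12, 18, 0, 9, 11, 5, 6, 14, 8, 4, 13]
[i] adj suffixes → lcp
  [1] 2/16 → 1 ('a')
  [2] 16/7 → 1 ('a')
  [3] 7/3 → 3 ('adc')
  [4] 3/1 → 0 ('')
  [5] 1/15 → 2 ('ba')
  [6] 15/17 → 1 ('b')
  [7] 17/10 → 2 ('bc')
  [8] 10/12 → 1 ('b')
  [9] 12/18 → 0 ('')
  [10] 18/0 → 1 ('c')
  [11] 0/9 → 2 ('cb')
  [12] 9/11 → 2 ('cb')
  [13] 11/5 → 1 ('c')
  [14] 5/6 → 0 ('')
  [15] 6/14 → 1 ('d')
  [16] 14/8 → 1 ('d')
  [17] 8/4 → 2 ('dc')
  [18] 4/13 → 1 ('d')

[0, 1, 1, 3, 0, 2, 1, 2, 1, 0, 1, 2, 2, 1, 0, 1, 1, 2, 1]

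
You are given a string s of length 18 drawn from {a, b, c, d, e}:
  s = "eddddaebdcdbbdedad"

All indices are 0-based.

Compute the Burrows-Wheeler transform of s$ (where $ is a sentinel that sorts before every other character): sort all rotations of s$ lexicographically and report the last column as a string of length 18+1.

ddddebdaedcbddebad$

rank  rotation             last
    0  $eddddaebdcdbbdedad  d
    1  ad$eddddaebdcdbbded  d
    2  aebdcdbbdedad$edddd  d
    3  bbdedad$eddddaebdcd  d
    4  bdcdbbdedad$eddddae  e
    5  bdedad$eddddaebdcdb  b
    6  cdbbdedad$eddddaebd  d
    7  d$eddddaebdcdbbdeda  a
    8  dad$eddddaebdcdbbde  e
    9  daebdcdbbdedad$eddd  d
   10  dbbdedad$eddddaebdc  c
   11  dcdbbdedad$eddddaeb  b
   12  ddaebdcdbbdedad$edd  d
   13  dddaebdcdbbdedad$ed  d
   14  ddddaebdcdbbdedad$e  e
   15  dedad$eddddaebdcdbb  b
   16  ebdcdbbdedad$edddda  a
   17  edad$eddddaebdcdbbd  d
   18  eddddaebdcdbbdedad$  $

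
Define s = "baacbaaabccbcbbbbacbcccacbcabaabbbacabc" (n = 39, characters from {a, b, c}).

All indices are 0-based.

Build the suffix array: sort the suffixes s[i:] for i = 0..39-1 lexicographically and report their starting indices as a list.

rank | idx | suffix
   0 |   5 | aaabccbcbbbbacbcccacbcabaabbbacabc
   1 |  29 | aabbbacabc
   2 |   6 | aabccbcbbbbacbcccacbcabaabbbacabc
   3 |   1 | aacbaaabccbcbbbbacbcccacbcabaabbbacabc
   4 |  27 | abaabbbacabc
   5 |  30 | abbbacabc
   6 |  36 | abc
   7 |   7 | abccbcbbbbacbcccacbcabaabbbacabc
   8 |  34 | acabc
   9 |   2 | acbaaabccbcbbbbacbcccacbcabaabbbacabc
  10 |  23 | acbcabaabbbacabc
  11 |  17 | acbcccacbcabaabbbacabc
  12 |   4 | baaabccbcbbbbacbcccacbcabaabbbacabc
  13 |  28 | baabbbacabc
  14 |   0 | baacbaaabccbcbbbbacbcccacbcabaabbbacabc
  15 |  33 | bacabc
  16 |  16 | bacbcccacbcabaabbbacabc
  17 |  32 | bbacabc
  18 |  15 | bbacbcccacbcabaabbbacabc
  19 |  31 | bbbacabc
  20 |  14 | bbbacbcccacbcabaabbbacabc
  21 |  13 | bbbbacbcccacbcabaabbbacabc
  22 |  37 | bc
  23 |  25 | bcabaabbbacabc
  24 |  11 | bcbbbbacbcccacbcabaabbbacabc
  25 |   8 | bccbcbbbbacbcccacbcabaabbbacabc
  26 |  19 | bcccacbcabaabbbacabc
  27 |  38 | c
  28 |  26 | cabaabbbacabc
  29 |  35 | cabc
  30 |  22 | cacbcabaabbbacabc
  31 |   3 | cbaaabccbcbbbbacbcccacbcabaabbbacabc
  32 |  12 | cbbbbacbcccacbcabaabbbacabc
  33 |  24 | cbcabaabbbacabc
  34 |  10 | cbcbbbbacbcccacbcabaabbbacabc
  35 |  18 | cbcccacbcabaabbbacabc
  36 |  21 | ccacbcabaabbbacabc
  37 |   9 | ccbcbbbbacbcccacbcabaabbbacabc
  38 |  20 | cccacbcabaabbbacabc

[5, 29, 6, 1, 27, 30, 36, 7, 34, 2, 23, 17, 4, 28, 0, 33, 16, 32, 15, 31, 14, 13, 37, 25, 11, 8, 19, 38, 26, 35, 22, 3, 12, 24, 10, 18, 21, 9, 20]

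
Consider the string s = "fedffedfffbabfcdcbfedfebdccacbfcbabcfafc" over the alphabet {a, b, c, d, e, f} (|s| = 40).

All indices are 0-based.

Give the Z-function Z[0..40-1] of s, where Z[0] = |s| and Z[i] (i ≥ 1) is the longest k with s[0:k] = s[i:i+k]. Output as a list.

Z[0]=40
i=1: outside box; Z[1]=0
i=2: outside box; Z[2]=0
i=3: outside box; Z[3]=1 extend→box=[3,4)
i=4: outside box; Z[4]=5 extend→box=[4,9)
i=5: min(r-i=4, Z[1]=0)=0; Z[5]=0
i=6: min(r-i=3, Z[2]=0)=0; Z[6]=0
i=7: min(r-i=2, Z[3]=1)=1; Z[7]=1
i=8: min(r-i=1, Z[4]=5)=1; Z[8]=1
i=9: outside box; Z[9]=1 extend→box=[9,10)
i=10: outside box; Z[10]=0
i=11: outside box; Z[11]=0
i=12: outside box; Z[12]=0
i=13: outside box; Z[13]=1 extend→box=[13,14)
i=14: outside box; Z[14]=0
i=15: outside box; Z[15]=0
i=16: outside box; Z[16]=0
i=17: outside box; Z[17]=0
i=18: outside box; Z[18]=4 extend→box=[18,22)
i=19: min(r-i=3, Z[1]=0)=0; Z[19]=0
i=20: min(r-i=2, Z[2]=0)=0; Z[20]=0
i=21: min(r-i=1, Z[3]=1)=1; Z[21]=2 extend→box=[21,23)
i=22: min(r-i=1, Z[1]=0)=0; Z[22]=0
i=23: outside box; Z[23]=0
i=24: outside box; Z[24]=0
i=25: outside box; Z[25]=0
i=26: outside box; Z[26]=0
i=27: outside box; Z[27]=0
i=28: outside box; Z[28]=0
i=29: outside box; Z[29]=0
i=30: outside box; Z[30]=1 extend→box=[30,31)
i=31: outside box; Z[31]=0
i=32: outside box; Z[32]=0
i=33: outside box; Z[33]=0
i=34: outside box; Z[34]=0
i=35: outside box; Z[35]=0
i=36: outside box; Z[36]=1 extend→box=[36,37)
i=37: outside box; Z[37]=0
i=38: outside box; Z[38]=1 extend→box=[38,39)
i=39: outside box; Z[39]=0

[40, 0, 0, 1, 5, 0, 0, 1, 1, 1, 0, 0, 0, 1, 0, 0, 0, 0, 4, 0, 0, 2, 0, 0, 0, 0, 0, 0, 0, 0, 1, 0, 0, 0, 0, 0, 1, 0, 1, 0]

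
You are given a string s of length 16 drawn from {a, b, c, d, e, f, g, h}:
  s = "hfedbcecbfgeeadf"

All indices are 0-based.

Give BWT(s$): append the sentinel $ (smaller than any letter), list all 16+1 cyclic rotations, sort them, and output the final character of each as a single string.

fedcebeaecfgdhbf$

rank  rotation           last
    0  $hfedbcecbfgeeadf  f
    1  adf$hfedbcecbfgee  e
    2  bcecbfgeeadf$hfed  d
    3  bfgeeadf$hfedbcec  c
    4  cbfgeeadf$hfedbce  e
    5  cecbfgeeadf$hfedb  b
    6  dbcecbfgeeadf$hfe  e
    7  df$hfedbcecbfgeea  a
    8  eadf$hfedbcecbfge  e
    9  ecbfgeeadf$hfedbc  c
   10  edbcecbfgeeadf$hf  f
   11  eeadf$hfedbcecbfg  g
   12  f$hfedbcecbfgeead  d
   13  fedbcecbfgeeadf$h  h
   14  fgeeadf$hfedbcecb  b
   15  geeadf$hfedbcecbf  f
   16  hfedbcecbfgeeadf$  $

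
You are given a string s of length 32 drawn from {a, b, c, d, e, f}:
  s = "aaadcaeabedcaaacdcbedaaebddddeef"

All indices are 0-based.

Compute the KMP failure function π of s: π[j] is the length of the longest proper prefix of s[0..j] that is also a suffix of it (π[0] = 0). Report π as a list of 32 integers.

[0, 1, 2, 0, 0, 1, 0, 1, 0, 0, 0, 0, 1, 2, 3, 0, 0, 0, 0, 0, 0, 1, 2, 0, 0, 0, 0, 0, 0, 0, 0, 0]

π[0] = 0
j=1 s[j]='a': π[1]=1 (border 'a')
j=2 s[j]='a': π[2]=2 (border 'aa')
j=3 s[j]='d': k: 2→1→0; π[3]=0 (border '')
j=4 s[j]='c': π[4]=0 (border '')
j=5 s[j]='a': π[5]=1 (border 'a')
j=6 s[j]='e': k: 1→0; π[6]=0 (border '')
j=7 s[j]='a': π[7]=1 (border 'a')
j=8 s[j]='b': k: 1→0; π[8]=0 (border '')
j=9 s[j]='e': π[9]=0 (border '')
j=10 s[j]='d': π[10]=0 (border '')
j=11 s[j]='c': π[11]=0 (border '')
j=12 s[j]='a': π[12]=1 (border 'a')
j=13 s[j]='a': π[13]=2 (border 'aa')
j=14 s[j]='a': π[14]=3 (border 'aaa')
j=15 s[j]='c': k: 3→2→1→0; π[15]=0 (border '')
j=16 s[j]='d': π[16]=0 (border '')
j=17 s[j]='c': π[17]=0 (border '')
j=18 s[j]='b': π[18]=0 (border '')
j=19 s[j]='e': π[19]=0 (border '')
j=20 s[j]='d': π[20]=0 (border '')
j=21 s[j]='a': π[21]=1 (border 'a')
j=22 s[j]='a': π[22]=2 (border 'aa')
j=23 s[j]='e': k: 2→1→0; π[23]=0 (border '')
j=24 s[j]='b': π[24]=0 (border '')
j=25 s[j]='d': π[25]=0 (border '')
j=26 s[j]='d': π[26]=0 (border '')
j=27 s[j]='d': π[27]=0 (border '')
j=28 s[j]='d': π[28]=0 (border '')
j=29 s[j]='e': π[29]=0 (border '')
j=30 s[j]='e': π[30]=0 (border '')
j=31 s[j]='f': π[31]=0 (border '')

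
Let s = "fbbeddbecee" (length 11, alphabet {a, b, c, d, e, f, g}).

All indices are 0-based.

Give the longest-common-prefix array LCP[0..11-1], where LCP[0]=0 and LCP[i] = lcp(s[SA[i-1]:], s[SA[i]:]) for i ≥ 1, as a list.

[0, 1, 2, 0, 0, 1, 0, 1, 1, 1, 0]

sorted suffixes:
  #0 SA[0]=1  'bbeddbecee'
  #1 SA[1]=6  'becee'
  #2 SA[2]=2  'beddbecee'
  #3 SA[3]=8  'cee'
  #4 SA[4]=5  'dbecee'
  #5 SA[5]=4  'ddbecee'
  #6 SA[6]=10  'e'
  #7 SA[7]=7  'ecee'
  #8 SA[8]=3  'eddbecee'
  #9 SA[9]=9  'ee'
  #10 SA[10]=0  'fbbeddbecee'

SA = [1, 6, 2, 8, 5, 4, 10, 7, 3, 9, 0]
i: (SA[i-1],SA[i]) lcp shared
  1: (1,6) 1 'b'
  2: (6,2) 2 'be'
  3: (2,8) 0 ''
  4: (8,5) 0 ''
  5: (5,4) 1 'd'
  6: (4,10) 0 ''
  7: (10,7) 1 'e'
  8: (7,3) 1 'e'
  9: (3,9) 1 'e'
  10: (9,0) 0 ''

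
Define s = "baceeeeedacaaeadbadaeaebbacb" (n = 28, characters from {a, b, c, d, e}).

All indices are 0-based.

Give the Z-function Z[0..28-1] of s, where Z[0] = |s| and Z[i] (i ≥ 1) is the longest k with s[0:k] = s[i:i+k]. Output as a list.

[28, 0, 0, 0, 0, 0, 0, 0, 0, 0, 0, 0, 0, 0, 0, 0, 2, 0, 0, 0, 0, 0, 0, 1, 3, 0, 0, 1]

Z[0]=28
i=1: fresh scan; Z[1]=0
i=2: fresh scan; Z[2]=0
i=3: fresh scan; Z[3]=0
i=4: fresh scan; Z[4]=0
i=5: fresh scan; Z[5]=0
i=6: fresh scan; Z[6]=0
i=7: fresh scan; Z[7]=0
i=8: fresh scan; Z[8]=0
i=9: fresh scan; Z[9]=0
i=10: fresh scan; Z[10]=0
i=11: fresh scan; Z[11]=0
i=12: fresh scan; Z[12]=0
i=13: fresh scan; Z[13]=0
i=14: fresh scan; Z[14]=0
i=15: fresh scan; Z[15]=0
i=16: fresh scan; Z[16]=2 scan→box=[16,18)
i=17: min(r-i=1, Z[1]=0)=0; Z[17]=0
i=18: fresh scan; Z[18]=0
i=19: fresh scan; Z[19]=0
i=20: fresh scan; Z[20]=0
i=21: fresh scan; Z[21]=0
i=22: fresh scan; Z[22]=0
i=23: fresh scan; Z[23]=1 scan→box=[23,24)
i=24: fresh scan; Z[24]=3 scan→box=[24,27)
i=25: min(r-i=2, Z[1]=0)=0; Z[25]=0
i=26: min(r-i=1, Z[2]=0)=0; Z[26]=0
i=27: fresh scan; Z[27]=1 scan→box=[27,28)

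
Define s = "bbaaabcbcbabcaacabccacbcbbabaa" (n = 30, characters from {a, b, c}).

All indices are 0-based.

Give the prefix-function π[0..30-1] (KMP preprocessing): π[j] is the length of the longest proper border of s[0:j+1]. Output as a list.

π[0] = 0
j=1 s[j]='b': π[1]=1 (border 'b')
j=2 s[j]='a': k: 1→0; π[2]=0 (border '')
j=3 s[j]='a': π[3]=0 (border '')
j=4 s[j]='a': π[4]=0 (border '')
j=5 s[j]='b': π[5]=1 (border 'b')
j=6 s[j]='c': k: 1→0; π[6]=0 (border '')
j=7 s[j]='b': π[7]=1 (border 'b')
j=8 s[j]='c': k: 1→0; π[8]=0 (border '')
j=9 s[j]='b': π[9]=1 (border 'b')
j=10 s[j]='a': k: 1→0; π[10]=0 (border '')
j=11 s[j]='b': π[11]=1 (border 'b')
j=12 s[j]='c': k: 1→0; π[12]=0 (border '')
j=13 s[j]='a': π[13]=0 (border '')
j=14 s[j]='a': π[14]=0 (border '')
j=15 s[j]='c': π[15]=0 (border '')
j=16 s[j]='a': π[16]=0 (border '')
j=17 s[j]='b': π[17]=1 (border 'b')
j=18 s[j]='c': k: 1→0; π[18]=0 (border '')
j=19 s[j]='c': π[19]=0 (border '')
j=20 s[j]='a': π[20]=0 (border '')
j=21 s[j]='c': π[21]=0 (border '')
j=22 s[j]='b': π[22]=1 (border 'b')
j=23 s[j]='c': k: 1→0; π[23]=0 (border '')
j=24 s[j]='b': π[24]=1 (border 'b')
j=25 s[j]='b': π[25]=2 (border 'bb')
j=26 s[j]='a': π[26]=3 (border 'bba')
j=27 s[j]='b': k: 3→0; π[27]=1 (border 'b')
j=28 s[j]='a': k: 1→0; π[28]=0 (border '')
j=29 s[j]='a': π[29]=0 (border '')

[0, 1, 0, 0, 0, 1, 0, 1, 0, 1, 0, 1, 0, 0, 0, 0, 0, 1, 0, 0, 0, 0, 1, 0, 1, 2, 3, 1, 0, 0]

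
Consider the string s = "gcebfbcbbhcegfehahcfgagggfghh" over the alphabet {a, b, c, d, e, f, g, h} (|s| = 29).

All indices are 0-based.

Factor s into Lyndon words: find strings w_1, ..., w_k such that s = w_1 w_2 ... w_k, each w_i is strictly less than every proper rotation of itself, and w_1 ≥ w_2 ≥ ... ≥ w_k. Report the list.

["g", "ce", "bf", "bc", "bbhcegfeh", "ahcfg", "agggfghh"]

emit factor 1: 'g' (i=0, period=1)
emit factor 2: 'ce' (i=1, period=2)
emit factor 3: 'bf' (i=3, period=2)
emit factor 4: 'bc' (i=5, period=2)
emit factor 5: 'bbhcegfeh' (i=7, period=9)
emit factor 6: 'ahcfg' (i=16, period=5)
emit factor 7: 'agggfghh' (i=21, period=8)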